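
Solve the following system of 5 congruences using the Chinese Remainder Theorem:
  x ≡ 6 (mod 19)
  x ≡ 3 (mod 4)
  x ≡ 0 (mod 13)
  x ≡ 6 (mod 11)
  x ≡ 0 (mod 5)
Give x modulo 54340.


Product of moduli M = 19 · 4 · 13 · 11 · 5 = 54340.
Merge one congruence at a time:
  Start: x ≡ 6 (mod 19).
  Combine with x ≡ 3 (mod 4); new modulus lcm = 76.
    Write x = 6 + 19·t and substitute into x ≡ 3 (mod 4): 19·t ≡ 3 − 6 = -3 (mod 4).
    Reduce coefficients mod 4: 3·t ≡ 1 (mod 4).
    The inverse of 3 mod 4 is 3 (since 3·3 = 9 = 2·4 + 1), so t ≡ 3·1 = 3 ≡ 3 (mod 4).
    Then x = 6 + 19·3 = 63, valid modulo lcm(19, 4) = 76: x ≡ 63 (mod 76).
  Combine with x ≡ 0 (mod 13); new modulus lcm = 988.
    Write x = 63 + 76·t and substitute into x ≡ 0 (mod 13): 76·t ≡ 0 − 63 = -63 (mod 13).
    Reduce coefficients mod 13: 11·t ≡ 2 (mod 13).
    The inverse of 11 mod 13 is 6 (since 11·6 = 66 = 5·13 + 1), so t ≡ 6·2 = 12 ≡ 12 (mod 13).
    Then x = 63 + 76·12 = 975, valid modulo lcm(76, 13) = 988: x ≡ 975 (mod 988).
  Combine with x ≡ 6 (mod 11); new modulus lcm = 10868.
    Write x = 975 + 988·t and substitute into x ≡ 6 (mod 11): 988·t ≡ 6 − 975 = -969 (mod 11).
    Reduce coefficients mod 11: 9·t ≡ 10 (mod 11).
    The inverse of 9 mod 11 is 5 (since 9·5 = 45 = 4·11 + 1), so t ≡ 5·10 = 50 ≡ 6 (mod 11).
    Then x = 975 + 988·6 = 6903, valid modulo lcm(988, 11) = 10868: x ≡ 6903 (mod 10868).
  Combine with x ≡ 0 (mod 5); new modulus lcm = 54340.
    Write x = 6903 + 10868·t and substitute into x ≡ 0 (mod 5): 10868·t ≡ 0 − 6903 = -6903 (mod 5).
    Reduce coefficients mod 5: 3·t ≡ 2 (mod 5).
    The inverse of 3 mod 5 is 2 (since 3·2 = 6 = 1·5 + 1), so t ≡ 2·2 = 4 ≡ 4 (mod 5).
    Then x = 6903 + 10868·4 = 50375, valid modulo lcm(10868, 5) = 54340: x ≡ 50375 (mod 54340).
Verify against each original: 50375 mod 19 = 6, 50375 mod 4 = 3, 50375 mod 13 = 0, 50375 mod 11 = 6, 50375 mod 5 = 0.

x ≡ 50375 (mod 54340).


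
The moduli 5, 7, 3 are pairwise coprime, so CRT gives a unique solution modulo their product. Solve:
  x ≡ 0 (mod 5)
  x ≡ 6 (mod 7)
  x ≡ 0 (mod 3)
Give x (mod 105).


Moduli 5, 7, 3 are pairwise coprime; by CRT there is a unique solution modulo M = 5 · 7 · 3 = 105.
Solve pairwise, accumulating the modulus:
  Start with x ≡ 0 (mod 5).
  Combine with x ≡ 6 (mod 7): since gcd(5, 7) = 1, we get a unique residue mod 35.
    Write x = 0 + 5·t and substitute into x ≡ 6 (mod 7): 5·t ≡ 6 − 0 = 6 (mod 7).
    The inverse of 5 mod 7 is 3 (since 5·3 = 15 = 2·7 + 1), so t ≡ 3·6 = 18 ≡ 4 (mod 7).
    Then x = 0 + 5·4 = 20, valid modulo lcm(5, 7) = 35: x ≡ 20 (mod 35).
  Combine with x ≡ 0 (mod 3): since gcd(35, 3) = 1, we get a unique residue mod 105.
    Write x = 20 + 35·t and substitute into x ≡ 0 (mod 3): 35·t ≡ 0 − 20 = -20 (mod 3).
    Reduce coefficients mod 3: 2·t ≡ 1 (mod 3).
    The inverse of 2 mod 3 is 2 (since 2·2 = 4 = 1·3 + 1), so t ≡ 2·1 = 2 ≡ 2 (mod 3).
    Then x = 20 + 35·2 = 90, valid modulo lcm(35, 3) = 105: x ≡ 90 (mod 105).
Verify: 90 mod 5 = 0 ✓, 90 mod 7 = 6 ✓, 90 mod 3 = 0 ✓.

x ≡ 90 (mod 105).


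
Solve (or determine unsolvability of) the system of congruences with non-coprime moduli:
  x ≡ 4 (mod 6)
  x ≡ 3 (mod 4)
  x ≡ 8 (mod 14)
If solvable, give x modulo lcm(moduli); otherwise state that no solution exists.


Moduli 6, 4, 14 are not pairwise coprime, so CRT works modulo lcm(m_i) when all pairwise compatibility conditions hold.
Pairwise compatibility: gcd(m_i, m_j) must divide a_i - a_j for every pair.
Merge one congruence at a time:
  Start: x ≡ 4 (mod 6).
  Combine with x ≡ 3 (mod 4): gcd(6, 4) = 2, and 3 - 4 = -1 is NOT divisible by 2.
    ⇒ system is inconsistent (no integer solution).

No solution (the system is inconsistent).


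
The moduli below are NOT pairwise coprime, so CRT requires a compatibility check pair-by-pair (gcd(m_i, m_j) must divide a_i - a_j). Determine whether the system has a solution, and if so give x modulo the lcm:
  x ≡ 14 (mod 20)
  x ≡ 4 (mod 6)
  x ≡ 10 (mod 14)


Moduli 20, 6, 14 are not pairwise coprime, so CRT works modulo lcm(m_i) when all pairwise compatibility conditions hold.
Pairwise compatibility: gcd(m_i, m_j) must divide a_i - a_j for every pair.
Merge one congruence at a time:
  Start: x ≡ 14 (mod 20).
  Combine with x ≡ 4 (mod 6): gcd(20, 6) = 2; 4 - 14 = -10, which IS divisible by 2, so compatible.
    Write x = 14 + 20·t and substitute into x ≡ 4 (mod 6): 20·t ≡ 4 − 14 = -10 (mod 6).
    Divide the congruence (and modulus) by g = 2: 10·t ≡ -5 (mod 3).
    Reduce coefficients mod 3: 1·t ≡ 1 (mod 3).
    So t ≡ 1 (mod 3).
    Then x = 14 + 20·1 = 34, valid modulo lcm(20, 6) = 60: x ≡ 34 (mod 60).
  Combine with x ≡ 10 (mod 14): gcd(60, 14) = 2; 10 - 34 = -24, which IS divisible by 2, so compatible.
    Write x = 34 + 60·t and substitute into x ≡ 10 (mod 14): 60·t ≡ 10 − 34 = -24 (mod 14).
    Divide the congruence (and modulus) by g = 2: 30·t ≡ -12 (mod 7).
    Reduce coefficients mod 7: 2·t ≡ 2 (mod 7).
    The inverse of 2 mod 7 is 4 (since 2·4 = 8 = 1·7 + 1), so t ≡ 4·2 = 8 ≡ 1 (mod 7).
    Then x = 34 + 60·1 = 94, valid modulo lcm(60, 14) = 420: x ≡ 94 (mod 420).
Verify: 94 mod 20 = 14, 94 mod 6 = 4, 94 mod 14 = 10.

x ≡ 94 (mod 420).


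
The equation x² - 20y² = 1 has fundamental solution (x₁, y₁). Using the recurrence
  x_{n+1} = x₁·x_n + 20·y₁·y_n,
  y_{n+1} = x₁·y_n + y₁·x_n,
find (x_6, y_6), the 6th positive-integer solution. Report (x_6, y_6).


Step 1: Find the fundamental solution (x₁, y₁) of x² - 20y² = 1.
  Expand √20 as a continued fraction. a₀ = ⌊√20⌋ = 4; iterate m_{k+1} = d_k·a_k − m_k, d_{k+1} = (20 − m_{k+1}²)/d_k, a_{k+1} = ⌊(a₀ + m_{k+1})/d_{k+1}⌋ (starting m₀ = 0, d₀ = 1), with convergents p_k = a_k·p_{k-1} + p_{k-2}, q_k = a_k·q_{k-1} + q_{k-2} (p₋₁ = 1, q₋₁ = 0):
  k = 0: a₀ = 4; p₀/q₀ = 4/1; p₀² − 20·q₀² = 16 − 20 = -4.
  k = 1: m = 4, d = 4, a = ⌊(4 + 4)/4⌋ = 2; p/q = (2·4 + 1)/(2·1 + 0) = 9/2; p² − 20·q² = 81 − 80 = 1.
  The first convergent with p² − 20·q² = 1 gives the fundamental solution (x₁, y₁) = (9, 2).
Step 2: Apply the recurrence (x_{n+1}, y_{n+1}) = (x₁x_n + 20y₁y_n, x₁y_n + y₁x_n) repeatedly.
  From (x_1, y_1) = (9, 2): x_2 = 9·9 + 20·2·2 = 161; y_2 = 9·2 + 2·9 = 36.
  From (x_2, y_2) = (161, 36): x_3 = 9·161 + 20·2·36 = 2889; y_3 = 9·36 + 2·161 = 646.
  From (x_3, y_3) = (2889, 646): x_4 = 9·2889 + 20·2·646 = 51841; y_4 = 9·646 + 2·2889 = 11592.
  From (x_4, y_4) = (51841, 11592): x_5 = 9·51841 + 20·2·11592 = 930249; y_5 = 9·11592 + 2·51841 = 208010.
  From (x_5, y_5) = (930249, 208010): x_6 = 9·930249 + 20·2·208010 = 16692641; y_6 = 9·208010 + 2·930249 = 3732588.
Step 3: Verify x_6² - 20·y_6² = 278644263554881 - 278644263554880 = 1 (should be 1). ✓

(x_1, y_1) = (9, 2); (x_6, y_6) = (16692641, 3732588).


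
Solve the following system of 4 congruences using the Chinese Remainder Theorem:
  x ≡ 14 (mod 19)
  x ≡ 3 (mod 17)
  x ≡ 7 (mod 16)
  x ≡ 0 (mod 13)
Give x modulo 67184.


Product of moduli M = 19 · 17 · 16 · 13 = 67184.
Merge one congruence at a time:
  Start: x ≡ 14 (mod 19).
  Combine with x ≡ 3 (mod 17); new modulus lcm = 323.
    Write x = 14 + 19·t and substitute into x ≡ 3 (mod 17): 19·t ≡ 3 − 14 = -11 (mod 17).
    Reduce coefficients mod 17: 2·t ≡ 6 (mod 17).
    The inverse of 2 mod 17 is 9 (since 2·9 = 18 = 1·17 + 1), so t ≡ 9·6 = 54 ≡ 3 (mod 17).
    Then x = 14 + 19·3 = 71, valid modulo lcm(19, 17) = 323: x ≡ 71 (mod 323).
  Combine with x ≡ 7 (mod 16); new modulus lcm = 5168.
    Write x = 71 + 323·t and substitute into x ≡ 7 (mod 16): 323·t ≡ 7 − 71 = -64 (mod 16).
    Reduce coefficients mod 16: 3·t ≡ 0 (mod 16).
    The inverse of 3 mod 16 is 11 (since 3·11 = 33 = 2·16 + 1), so t ≡ 11·0 = 0 ≡ 0 (mod 16).
    Then x = 71 + 323·0 = 71, valid modulo lcm(323, 16) = 5168: x ≡ 71 (mod 5168).
  Combine with x ≡ 0 (mod 13); new modulus lcm = 67184.
    Write x = 71 + 5168·t and substitute into x ≡ 0 (mod 13): 5168·t ≡ 0 − 71 = -71 (mod 13).
    Reduce coefficients mod 13: 7·t ≡ 7 (mod 13).
    The inverse of 7 mod 13 is 2 (since 7·2 = 14 = 1·13 + 1), so t ≡ 2·7 = 14 ≡ 1 (mod 13).
    Then x = 71 + 5168·1 = 5239, valid modulo lcm(5168, 13) = 67184: x ≡ 5239 (mod 67184).
Verify against each original: 5239 mod 19 = 14, 5239 mod 17 = 3, 5239 mod 16 = 7, 5239 mod 13 = 0.

x ≡ 5239 (mod 67184).


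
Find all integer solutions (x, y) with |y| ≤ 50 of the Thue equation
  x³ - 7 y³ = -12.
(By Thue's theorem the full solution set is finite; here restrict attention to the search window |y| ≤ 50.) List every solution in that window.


The equation is x³ - 7y³ = -12. For fixed y, x³ = 7·y³ − 12, so a solution requires the RHS to be a perfect cube.
Strategy: iterate y from -50 to 50, compute RHS = 7·y³ − 12, and check whether it is a (positive or negative) perfect cube.
Check small values of y:
  y = 0: RHS = -12 is not a perfect cube.
  y = 1: RHS = -5 is not a perfect cube.
  y = -1: RHS = -19 is not a perfect cube.
  y = 2: RHS = 44 is not a perfect cube.
  y = -2: RHS = -68 is not a perfect cube.
  y = 3: RHS = 177 is not a perfect cube.
  y = -3: RHS = -201 is not a perfect cube.
Continuing the search up to |y| = 50 finds no solutions either.
No (x, y) in the scanned range satisfies the equation.

No integer solutions with |y| ≤ 50.


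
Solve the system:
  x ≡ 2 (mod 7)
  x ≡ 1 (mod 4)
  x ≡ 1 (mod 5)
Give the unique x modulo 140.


Moduli 7, 4, 5 are pairwise coprime; by CRT there is a unique solution modulo M = 7 · 4 · 5 = 140.
Solve pairwise, accumulating the modulus:
  Start with x ≡ 2 (mod 7).
  Combine with x ≡ 1 (mod 4): since gcd(7, 4) = 1, we get a unique residue mod 28.
    Write x = 2 + 7·t and substitute into x ≡ 1 (mod 4): 7·t ≡ 1 − 2 = -1 (mod 4).
    Reduce coefficients mod 4: 3·t ≡ 3 (mod 4).
    The inverse of 3 mod 4 is 3 (since 3·3 = 9 = 2·4 + 1), so t ≡ 3·3 = 9 ≡ 1 (mod 4).
    Then x = 2 + 7·1 = 9, valid modulo lcm(7, 4) = 28: x ≡ 9 (mod 28).
  Combine with x ≡ 1 (mod 5): since gcd(28, 5) = 1, we get a unique residue mod 140.
    Write x = 9 + 28·t and substitute into x ≡ 1 (mod 5): 28·t ≡ 1 − 9 = -8 (mod 5).
    Reduce coefficients mod 5: 3·t ≡ 2 (mod 5).
    The inverse of 3 mod 5 is 2 (since 3·2 = 6 = 1·5 + 1), so t ≡ 2·2 = 4 ≡ 4 (mod 5).
    Then x = 9 + 28·4 = 121, valid modulo lcm(28, 5) = 140: x ≡ 121 (mod 140).
Verify: 121 mod 7 = 2 ✓, 121 mod 4 = 1 ✓, 121 mod 5 = 1 ✓.

x ≡ 121 (mod 140).


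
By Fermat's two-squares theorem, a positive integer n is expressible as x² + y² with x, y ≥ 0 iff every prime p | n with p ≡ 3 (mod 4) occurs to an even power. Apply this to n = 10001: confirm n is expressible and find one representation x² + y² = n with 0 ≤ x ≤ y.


Step 1: Factor n = 10001 = 73 · 137.
Step 2: Check the mod-4 condition on each prime factor: 73 ≡ 1 (mod 4), exponent 1; 137 ≡ 1 (mod 4), exponent 1.
All primes ≡ 3 (mod 4) appear to even exponent (or don't appear), so by the two-squares theorem n IS expressible as a sum of two squares.
Step 3: Build a representation. Here n = 73 · 137 is a product of primes ≡ 1 (mod 4). Each prime p ≡ 1 (mod 4) is itself a sum of two squares; find a² by testing p − a² for a perfect square:
  73: 73 − 1² = 72, 73 − 2² = 69, 73 − 3² = 64 = 8² ⇒ 73 = 3² + 8².
  137: 137 − 1² = 136, 137 − 2² = 133, 137 − 3² = 128, 137 − 4² = 121 = 11² ⇒ 137 = 4² + 11².
  Combine using the Brahmagupta–Fibonacci identity (a² + b²)(c² + d²) = (ac − bd)² + (ad + bc)² = (ac + bd)² + (ad − bc)²:
  73 · 137 = 10001: from (3² + 8²)(4² + 11²), take (3·4 − 8·11, 3·11 + 8·4) = (12 − 88, 33 + 32) = (-76, 65); dropping signs (only squares matter) gives (76, 65); check 76² + 65² = 5776 + 4225 = 10001 ✓.
Step 4: Order so x ≤ y and verify: 65² + 76² = 4225 + 5776 = 10001 = n. ✓

n = 10001 = 65² + 76² (one valid representation with x ≤ y).


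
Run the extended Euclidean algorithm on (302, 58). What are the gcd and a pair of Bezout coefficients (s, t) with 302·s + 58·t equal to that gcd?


Euclidean algorithm on (302, 58) — divide until remainder is 0:
  302 = 5 · 58 + 12
  58 = 4 · 12 + 10
  12 = 1 · 10 + 2
  10 = 5 · 2 + 0
gcd(302, 58) = 2.
Track Bezout coefficients alongside the remainders: start with r₀ = 302 = a·1 + b·0 (s = 1, t = 0) and r₁ = 58 = a·0 + b·1 (s = 0, t = 1); each new remainder r_{k+1} = r_{k-1} − q_k·r_k inherits s_{k+1} = s_{k-1} − q_k·s_k, t_{k+1} = t_{k-1} − q_k·t_k, so r_k = a·s_k + b·t_k at every step:
  q = 5: r = 12, s = 1 − 5·0 = 1, t = 0 − 5·1 = -5  (check: 302·1 + 58·(-5) = 12)
  q = 4: r = 10, s = 0 − 4·1 = -4, t = 1 − 4·(-5) = 21  (check: 302·(-4) + 58·21 = 10)
  q = 1: r = 2, s = 1 − 1·(-4) = 5, t = -5 − 1·21 = -26  (check: 302·5 + 58·(-26) = 2)
The row with r = 2 (the gcd) gives the Bezout coefficients s = 5, t = -26.
Result: 302 · (5) + 58 · (-26) = 2.

gcd(302, 58) = 2; s = 5, t = -26 (check: 302·5 + 58·(-26) = 2).


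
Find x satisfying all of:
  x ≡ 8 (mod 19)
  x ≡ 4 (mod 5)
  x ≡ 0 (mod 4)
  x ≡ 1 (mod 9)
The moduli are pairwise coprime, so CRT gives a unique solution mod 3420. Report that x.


Product of moduli M = 19 · 5 · 4 · 9 = 3420.
Merge one congruence at a time:
  Start: x ≡ 8 (mod 19).
  Combine with x ≡ 4 (mod 5); new modulus lcm = 95.
    Write x = 8 + 19·t and substitute into x ≡ 4 (mod 5): 19·t ≡ 4 − 8 = -4 (mod 5).
    Reduce coefficients mod 5: 4·t ≡ 1 (mod 5).
    The inverse of 4 mod 5 is 4 (since 4·4 = 16 = 3·5 + 1), so t ≡ 4·1 = 4 ≡ 4 (mod 5).
    Then x = 8 + 19·4 = 84, valid modulo lcm(19, 5) = 95: x ≡ 84 (mod 95).
  Combine with x ≡ 0 (mod 4); new modulus lcm = 380.
    Write x = 84 + 95·t and substitute into x ≡ 0 (mod 4): 95·t ≡ 0 − 84 = -84 (mod 4).
    Reduce coefficients mod 4: 3·t ≡ 0 (mod 4).
    The inverse of 3 mod 4 is 3 (since 3·3 = 9 = 2·4 + 1), so t ≡ 3·0 = 0 ≡ 0 (mod 4).
    Then x = 84 + 95·0 = 84, valid modulo lcm(95, 4) = 380: x ≡ 84 (mod 380).
  Combine with x ≡ 1 (mod 9); new modulus lcm = 3420.
    Write x = 84 + 380·t and substitute into x ≡ 1 (mod 9): 380·t ≡ 1 − 84 = -83 (mod 9).
    Reduce coefficients mod 9: 2·t ≡ 7 (mod 9).
    The inverse of 2 mod 9 is 5 (since 2·5 = 10 = 1·9 + 1), so t ≡ 5·7 = 35 ≡ 8 (mod 9).
    Then x = 84 + 380·8 = 3124, valid modulo lcm(380, 9) = 3420: x ≡ 3124 (mod 3420).
Verify against each original: 3124 mod 19 = 8, 3124 mod 5 = 4, 3124 mod 4 = 0, 3124 mod 9 = 1.

x ≡ 3124 (mod 3420).


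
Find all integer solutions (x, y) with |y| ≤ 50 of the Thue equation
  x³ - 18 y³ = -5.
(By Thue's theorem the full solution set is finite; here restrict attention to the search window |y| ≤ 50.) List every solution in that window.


The equation is x³ - 18y³ = -5. For fixed y, x³ = 18·y³ − 5, so a solution requires the RHS to be a perfect cube.
Strategy: iterate y from -50 to 50, compute RHS = 18·y³ − 5, and check whether it is a (positive or negative) perfect cube.
Check small values of y:
  y = 0: RHS = -5 is not a perfect cube.
  y = 1: RHS = 13 is not a perfect cube.
  y = -1: RHS = -23 is not a perfect cube.
  y = 2: RHS = 139 is not a perfect cube.
  y = -2: RHS = -149 is not a perfect cube.
  y = 3: RHS = 481 is not a perfect cube.
  y = -3: RHS = -491 is not a perfect cube.
Continuing the search up to |y| = 50 finds no solutions either.
No (x, y) in the scanned range satisfies the equation.

No integer solutions with |y| ≤ 50.


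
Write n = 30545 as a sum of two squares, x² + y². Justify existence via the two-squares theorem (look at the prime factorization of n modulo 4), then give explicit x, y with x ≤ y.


Step 1: Factor n = 30545 = 5 · 41 · 149.
Step 2: Check the mod-4 condition on each prime factor: 5 ≡ 1 (mod 4), exponent 1; 41 ≡ 1 (mod 4), exponent 1; 149 ≡ 1 (mod 4), exponent 1.
All primes ≡ 3 (mod 4) appear to even exponent (or don't appear), so by the two-squares theorem n IS expressible as a sum of two squares.
Step 3: Build a representation. Here n = 5 · 41 · 149 is a product of primes ≡ 1 (mod 4). Each prime p ≡ 1 (mod 4) is itself a sum of two squares; find a² by testing p − a² for a perfect square:
  5: 5 − 1² = 4 = 2² ⇒ 5 = 1² + 2².
  41: 41 − 1² = 40, 41 − 2² = 37, 41 − 3² = 32, 41 − 4² = 25 = 5² ⇒ 41 = 4² + 5².
  149: 149 − 1² = 148, 149 − 2² = 145, 149 − 3² = 140, 149 − 4² = 133, 149 − 5² = 124, 149 − 6² = 113, 149 − 7² = 100 = 10² ⇒ 149 = 7² + 10².
  Combine using the Brahmagupta–Fibonacci identity (a² + b²)(c² + d²) = (ac − bd)² + (ad + bc)² = (ac + bd)² + (ad − bc)²:
  5 · 41 = 205: from (1² + 2²)(4² + 5²), take (1·4 − 2·5, 1·5 + 2·4) = (4 − 10, 5 + 8) = (-6, 13); dropping signs (only squares matter) gives (6, 13); check 6² + 13² = 36 + 169 = 205 ✓.
  205 · 149 = 30545: from (6² + 13²)(7² + 10²), take (6·7 − 13·10, 6·10 + 13·7) = (42 − 130, 60 + 91) = (-88, 151); dropping signs (only squares matter) gives (88, 151); check 88² + 151² = 7744 + 22801 = 30545 ✓.
Step 4: Order so x ≤ y and verify: 88² + 151² = 7744 + 22801 = 30545 = n. ✓

n = 30545 = 88² + 151² (one valid representation with x ≤ y).


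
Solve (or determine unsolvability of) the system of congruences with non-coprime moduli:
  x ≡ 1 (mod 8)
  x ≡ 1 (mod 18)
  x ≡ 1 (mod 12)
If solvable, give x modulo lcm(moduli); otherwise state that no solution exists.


Moduli 8, 18, 12 are not pairwise coprime, so CRT works modulo lcm(m_i) when all pairwise compatibility conditions hold.
Pairwise compatibility: gcd(m_i, m_j) must divide a_i - a_j for every pair.
Merge one congruence at a time:
  Start: x ≡ 1 (mod 8).
  Combine with x ≡ 1 (mod 18): gcd(8, 18) = 2; 1 - 1 = 0, which IS divisible by 2, so compatible.
    Write x = 1 + 8·t and substitute into x ≡ 1 (mod 18): 8·t ≡ 1 − 1 = 0 (mod 18).
    Divide the congruence (and modulus) by g = 2: 4·t ≡ 0 (mod 9).
    The inverse of 4 mod 9 is 7 (since 4·7 = 28 = 3·9 + 1), so t ≡ 7·0 = 0 ≡ 0 (mod 9).
    Then x = 1 + 8·0 = 1, valid modulo lcm(8, 18) = 72: x ≡ 1 (mod 72).
  Combine with x ≡ 1 (mod 12): gcd(72, 12) = 12; 1 - 1 = 0, which IS divisible by 12, so compatible.
    Write x = 1 + 72·t and substitute into x ≡ 1 (mod 12): 72·t ≡ 1 − 1 = 0 (mod 12).
    Divide the congruence (and modulus) by g = 12: 6·t ≡ 0 (mod 1).
    Modulo 1 every t works; take t = 0.
    Then x = 1 + 72·0 = 1, valid modulo lcm(72, 12) = 72: x ≡ 1 (mod 72).
Verify: 1 mod 8 = 1, 1 mod 18 = 1, 1 mod 12 = 1.

x ≡ 1 (mod 72).


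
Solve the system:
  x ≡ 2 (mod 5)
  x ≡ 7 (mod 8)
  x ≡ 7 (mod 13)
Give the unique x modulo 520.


Moduli 5, 8, 13 are pairwise coprime; by CRT there is a unique solution modulo M = 5 · 8 · 13 = 520.
Solve pairwise, accumulating the modulus:
  Start with x ≡ 2 (mod 5).
  Combine with x ≡ 7 (mod 8): since gcd(5, 8) = 1, we get a unique residue mod 40.
    Write x = 2 + 5·t and substitute into x ≡ 7 (mod 8): 5·t ≡ 7 − 2 = 5 (mod 8).
    The inverse of 5 mod 8 is 5 (since 5·5 = 25 = 3·8 + 1), so t ≡ 5·5 = 25 ≡ 1 (mod 8).
    Then x = 2 + 5·1 = 7, valid modulo lcm(5, 8) = 40: x ≡ 7 (mod 40).
  Combine with x ≡ 7 (mod 13): since gcd(40, 13) = 1, we get a unique residue mod 520.
    Write x = 7 + 40·t and substitute into x ≡ 7 (mod 13): 40·t ≡ 7 − 7 = 0 (mod 13).
    Reduce coefficients mod 13: 1·t ≡ 0 (mod 13).
    So t ≡ 0 (mod 13).
    Then x = 7 + 40·0 = 7, valid modulo lcm(40, 13) = 520: x ≡ 7 (mod 520).
Verify: 7 mod 5 = 2 ✓, 7 mod 8 = 7 ✓, 7 mod 13 = 7 ✓.

x ≡ 7 (mod 520).


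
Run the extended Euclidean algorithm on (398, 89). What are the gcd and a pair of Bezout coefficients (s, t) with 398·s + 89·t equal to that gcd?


Euclidean algorithm on (398, 89) — divide until remainder is 0:
  398 = 4 · 89 + 42
  89 = 2 · 42 + 5
  42 = 8 · 5 + 2
  5 = 2 · 2 + 1
  2 = 2 · 1 + 0
gcd(398, 89) = 1.
Track Bezout coefficients alongside the remainders: start with r₀ = 398 = a·1 + b·0 (s = 1, t = 0) and r₁ = 89 = a·0 + b·1 (s = 0, t = 1); each new remainder r_{k+1} = r_{k-1} − q_k·r_k inherits s_{k+1} = s_{k-1} − q_k·s_k, t_{k+1} = t_{k-1} − q_k·t_k, so r_k = a·s_k + b·t_k at every step:
  q = 4: r = 42, s = 1 − 4·0 = 1, t = 0 − 4·1 = -4  (check: 398·1 + 89·(-4) = 42)
  q = 2: r = 5, s = 0 − 2·1 = -2, t = 1 − 2·(-4) = 9  (check: 398·(-2) + 89·9 = 5)
  q = 8: r = 2, s = 1 − 8·(-2) = 17, t = -4 − 8·9 = -76  (check: 398·17 + 89·(-76) = 2)
  q = 2: r = 1, s = -2 − 2·17 = -36, t = 9 − 2·(-76) = 161  (check: 398·(-36) + 89·161 = 1)
The row with r = 1 (the gcd) gives the Bezout coefficients s = -36, t = 161.
Result: 398 · (-36) + 89 · (161) = 1.

gcd(398, 89) = 1; s = -36, t = 161 (check: 398·(-36) + 89·161 = 1).


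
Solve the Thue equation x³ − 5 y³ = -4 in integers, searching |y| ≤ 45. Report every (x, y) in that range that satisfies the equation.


The equation is x³ - 5y³ = -4. For fixed y, x³ = 5·y³ − 4, so a solution requires the RHS to be a perfect cube.
Strategy: iterate y from -45 to 45, compute RHS = 5·y³ − 4, and check whether it is a (positive or negative) perfect cube.
Check small values of y:
  y = 0: RHS = -4 is not a perfect cube.
  y = 1: RHS = 1 = (1)³ ⇒ x = 1 works.
  y = -1: RHS = -9 is not a perfect cube.
  y = 2: RHS = 36 is not a perfect cube.
  y = -2: RHS = -44 is not a perfect cube.
  y = 3: RHS = 131 is not a perfect cube.
  y = -3: RHS = -139 is not a perfect cube.
Continuing the search up to |y| = 45 finds no further solutions beyond those listed.
Collected solutions: (1, 1).

Solutions (with |y| ≤ 45): (1, 1).


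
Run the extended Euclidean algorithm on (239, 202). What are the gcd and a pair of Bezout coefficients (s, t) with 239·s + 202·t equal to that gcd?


Euclidean algorithm on (239, 202) — divide until remainder is 0:
  239 = 1 · 202 + 37
  202 = 5 · 37 + 17
  37 = 2 · 17 + 3
  17 = 5 · 3 + 2
  3 = 1 · 2 + 1
  2 = 2 · 1 + 0
gcd(239, 202) = 1.
Track Bezout coefficients alongside the remainders: start with r₀ = 239 = a·1 + b·0 (s = 1, t = 0) and r₁ = 202 = a·0 + b·1 (s = 0, t = 1); each new remainder r_{k+1} = r_{k-1} − q_k·r_k inherits s_{k+1} = s_{k-1} − q_k·s_k, t_{k+1} = t_{k-1} − q_k·t_k, so r_k = a·s_k + b·t_k at every step:
  q = 1: r = 37, s = 1 − 1·0 = 1, t = 0 − 1·1 = -1  (check: 239·1 + 202·(-1) = 37)
  q = 5: r = 17, s = 0 − 5·1 = -5, t = 1 − 5·(-1) = 6  (check: 239·(-5) + 202·6 = 17)
  q = 2: r = 3, s = 1 − 2·(-5) = 11, t = -1 − 2·6 = -13  (check: 239·11 + 202·(-13) = 3)
  q = 5: r = 2, s = -5 − 5·11 = -60, t = 6 − 5·(-13) = 71  (check: 239·(-60) + 202·71 = 2)
  q = 1: r = 1, s = 11 − 1·(-60) = 71, t = -13 − 1·71 = -84  (check: 239·71 + 202·(-84) = 1)
The row with r = 1 (the gcd) gives the Bezout coefficients s = 71, t = -84.
Result: 239 · (71) + 202 · (-84) = 1.

gcd(239, 202) = 1; s = 71, t = -84 (check: 239·71 + 202·(-84) = 1).


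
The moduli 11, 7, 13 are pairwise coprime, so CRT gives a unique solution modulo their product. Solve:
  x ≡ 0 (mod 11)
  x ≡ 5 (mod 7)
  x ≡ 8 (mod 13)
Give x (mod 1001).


Moduli 11, 7, 13 are pairwise coprime; by CRT there is a unique solution modulo M = 11 · 7 · 13 = 1001.
Solve pairwise, accumulating the modulus:
  Start with x ≡ 0 (mod 11).
  Combine with x ≡ 5 (mod 7): since gcd(11, 7) = 1, we get a unique residue mod 77.
    Write x = 0 + 11·t and substitute into x ≡ 5 (mod 7): 11·t ≡ 5 − 0 = 5 (mod 7).
    Reduce coefficients mod 7: 4·t ≡ 5 (mod 7).
    The inverse of 4 mod 7 is 2 (since 4·2 = 8 = 1·7 + 1), so t ≡ 2·5 = 10 ≡ 3 (mod 7).
    Then x = 0 + 11·3 = 33, valid modulo lcm(11, 7) = 77: x ≡ 33 (mod 77).
  Combine with x ≡ 8 (mod 13): since gcd(77, 13) = 1, we get a unique residue mod 1001.
    Write x = 33 + 77·t and substitute into x ≡ 8 (mod 13): 77·t ≡ 8 − 33 = -25 (mod 13).
    Reduce coefficients mod 13: 12·t ≡ 1 (mod 13).
    The inverse of 12 mod 13 is 12 (since 12·12 = 144 = 11·13 + 1), so t ≡ 12·1 = 12 ≡ 12 (mod 13).
    Then x = 33 + 77·12 = 957, valid modulo lcm(77, 13) = 1001: x ≡ 957 (mod 1001).
Verify: 957 mod 11 = 0 ✓, 957 mod 7 = 5 ✓, 957 mod 13 = 8 ✓.

x ≡ 957 (mod 1001).


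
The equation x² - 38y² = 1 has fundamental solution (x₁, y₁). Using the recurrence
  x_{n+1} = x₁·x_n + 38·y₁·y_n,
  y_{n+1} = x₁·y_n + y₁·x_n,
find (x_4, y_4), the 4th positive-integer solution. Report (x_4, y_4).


Step 1: Find the fundamental solution (x₁, y₁) of x² - 38y² = 1.
  Expand √38 as a continued fraction. a₀ = ⌊√38⌋ = 6; iterate m_{k+1} = d_k·a_k − m_k, d_{k+1} = (38 − m_{k+1}²)/d_k, a_{k+1} = ⌊(a₀ + m_{k+1})/d_{k+1}⌋ (starting m₀ = 0, d₀ = 1), with convergents p_k = a_k·p_{k-1} + p_{k-2}, q_k = a_k·q_{k-1} + q_{k-2} (p₋₁ = 1, q₋₁ = 0):
  k = 0: a₀ = 6; p₀/q₀ = 6/1; p₀² − 38·q₀² = 36 − 38 = -2.
  k = 1: m = 6, d = 2, a = ⌊(6 + 6)/2⌋ = 6; p/q = (6·6 + 1)/(6·1 + 0) = 37/6; p² − 38·q² = 1369 − 1368 = 1.
  The first convergent with p² − 38·q² = 1 gives the fundamental solution (x₁, y₁) = (37, 6).
Step 2: Apply the recurrence (x_{n+1}, y_{n+1}) = (x₁x_n + 38y₁y_n, x₁y_n + y₁x_n) repeatedly.
  From (x_1, y_1) = (37, 6): x_2 = 37·37 + 38·6·6 = 2737; y_2 = 37·6 + 6·37 = 444.
  From (x_2, y_2) = (2737, 444): x_3 = 37·2737 + 38·6·444 = 202501; y_3 = 37·444 + 6·2737 = 32850.
  From (x_3, y_3) = (202501, 32850): x_4 = 37·202501 + 38·6·32850 = 14982337; y_4 = 37·32850 + 6·202501 = 2430456.
Step 3: Verify x_4² - 38·y_4² = 224470421981569 - 224470421981568 = 1 (should be 1). ✓

(x_1, y_1) = (37, 6); (x_4, y_4) = (14982337, 2430456).


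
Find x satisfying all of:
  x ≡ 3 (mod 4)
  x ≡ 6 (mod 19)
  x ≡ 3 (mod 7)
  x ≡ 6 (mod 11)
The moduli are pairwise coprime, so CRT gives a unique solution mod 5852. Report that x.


Product of moduli M = 4 · 19 · 7 · 11 = 5852.
Merge one congruence at a time:
  Start: x ≡ 3 (mod 4).
  Combine with x ≡ 6 (mod 19); new modulus lcm = 76.
    Write x = 3 + 4·t and substitute into x ≡ 6 (mod 19): 4·t ≡ 6 − 3 = 3 (mod 19).
    The inverse of 4 mod 19 is 5 (since 4·5 = 20 = 1·19 + 1), so t ≡ 5·3 = 15 ≡ 15 (mod 19).
    Then x = 3 + 4·15 = 63, valid modulo lcm(4, 19) = 76: x ≡ 63 (mod 76).
  Combine with x ≡ 3 (mod 7); new modulus lcm = 532.
    Write x = 63 + 76·t and substitute into x ≡ 3 (mod 7): 76·t ≡ 3 − 63 = -60 (mod 7).
    Reduce coefficients mod 7: 6·t ≡ 3 (mod 7).
    The inverse of 6 mod 7 is 6 (since 6·6 = 36 = 5·7 + 1), so t ≡ 6·3 = 18 ≡ 4 (mod 7).
    Then x = 63 + 76·4 = 367, valid modulo lcm(76, 7) = 532: x ≡ 367 (mod 532).
  Combine with x ≡ 6 (mod 11); new modulus lcm = 5852.
    Write x = 367 + 532·t and substitute into x ≡ 6 (mod 11): 532·t ≡ 6 − 367 = -361 (mod 11).
    Reduce coefficients mod 11: 4·t ≡ 2 (mod 11).
    The inverse of 4 mod 11 is 3 (since 4·3 = 12 = 1·11 + 1), so t ≡ 3·2 = 6 ≡ 6 (mod 11).
    Then x = 367 + 532·6 = 3559, valid modulo lcm(532, 11) = 5852: x ≡ 3559 (mod 5852).
Verify against each original: 3559 mod 4 = 3, 3559 mod 19 = 6, 3559 mod 7 = 3, 3559 mod 11 = 6.

x ≡ 3559 (mod 5852).


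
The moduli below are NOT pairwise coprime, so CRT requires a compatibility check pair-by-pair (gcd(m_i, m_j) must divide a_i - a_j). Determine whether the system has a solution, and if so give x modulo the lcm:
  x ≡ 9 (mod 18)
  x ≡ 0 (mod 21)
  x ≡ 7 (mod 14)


Moduli 18, 21, 14 are not pairwise coprime, so CRT works modulo lcm(m_i) when all pairwise compatibility conditions hold.
Pairwise compatibility: gcd(m_i, m_j) must divide a_i - a_j for every pair.
Merge one congruence at a time:
  Start: x ≡ 9 (mod 18).
  Combine with x ≡ 0 (mod 21): gcd(18, 21) = 3; 0 - 9 = -9, which IS divisible by 3, so compatible.
    Write x = 9 + 18·t and substitute into x ≡ 0 (mod 21): 18·t ≡ 0 − 9 = -9 (mod 21).
    Divide the congruence (and modulus) by g = 3: 6·t ≡ -3 (mod 7).
    Reduce coefficients mod 7: 6·t ≡ 4 (mod 7).
    The inverse of 6 mod 7 is 6 (since 6·6 = 36 = 5·7 + 1), so t ≡ 6·4 = 24 ≡ 3 (mod 7).
    Then x = 9 + 18·3 = 63, valid modulo lcm(18, 21) = 126: x ≡ 63 (mod 126).
  Combine with x ≡ 7 (mod 14): gcd(126, 14) = 14; 7 - 63 = -56, which IS divisible by 14, so compatible.
    Write x = 63 + 126·t and substitute into x ≡ 7 (mod 14): 126·t ≡ 7 − 63 = -56 (mod 14).
    Divide the congruence (and modulus) by g = 14: 9·t ≡ -4 (mod 1).
    Modulo 1 every t works; take t = 0.
    Then x = 63 + 126·0 = 63, valid modulo lcm(126, 14) = 126: x ≡ 63 (mod 126).
Verify: 63 mod 18 = 9, 63 mod 21 = 0, 63 mod 14 = 7.

x ≡ 63 (mod 126).


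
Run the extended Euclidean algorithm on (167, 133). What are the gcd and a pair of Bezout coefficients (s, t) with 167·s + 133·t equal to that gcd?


Euclidean algorithm on (167, 133) — divide until remainder is 0:
  167 = 1 · 133 + 34
  133 = 3 · 34 + 31
  34 = 1 · 31 + 3
  31 = 10 · 3 + 1
  3 = 3 · 1 + 0
gcd(167, 133) = 1.
Track Bezout coefficients alongside the remainders: start with r₀ = 167 = a·1 + b·0 (s = 1, t = 0) and r₁ = 133 = a·0 + b·1 (s = 0, t = 1); each new remainder r_{k+1} = r_{k-1} − q_k·r_k inherits s_{k+1} = s_{k-1} − q_k·s_k, t_{k+1} = t_{k-1} − q_k·t_k, so r_k = a·s_k + b·t_k at every step:
  q = 1: r = 34, s = 1 − 1·0 = 1, t = 0 − 1·1 = -1  (check: 167·1 + 133·(-1) = 34)
  q = 3: r = 31, s = 0 − 3·1 = -3, t = 1 − 3·(-1) = 4  (check: 167·(-3) + 133·4 = 31)
  q = 1: r = 3, s = 1 − 1·(-3) = 4, t = -1 − 1·4 = -5  (check: 167·4 + 133·(-5) = 3)
  q = 10: r = 1, s = -3 − 10·4 = -43, t = 4 − 10·(-5) = 54  (check: 167·(-43) + 133·54 = 1)
The row with r = 1 (the gcd) gives the Bezout coefficients s = -43, t = 54.
Result: 167 · (-43) + 133 · (54) = 1.

gcd(167, 133) = 1; s = -43, t = 54 (check: 167·(-43) + 133·54 = 1).


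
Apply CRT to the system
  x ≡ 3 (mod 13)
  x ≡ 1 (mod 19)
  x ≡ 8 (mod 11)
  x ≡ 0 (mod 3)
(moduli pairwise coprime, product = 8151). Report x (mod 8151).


Product of moduli M = 13 · 19 · 11 · 3 = 8151.
Merge one congruence at a time:
  Start: x ≡ 3 (mod 13).
  Combine with x ≡ 1 (mod 19); new modulus lcm = 247.
    Write x = 3 + 13·t and substitute into x ≡ 1 (mod 19): 13·t ≡ 1 − 3 = -2 (mod 19).
    Reduce coefficients mod 19: 13·t ≡ 17 (mod 19).
    The inverse of 13 mod 19 is 3 (since 13·3 = 39 = 2·19 + 1), so t ≡ 3·17 = 51 ≡ 13 (mod 19).
    Then x = 3 + 13·13 = 172, valid modulo lcm(13, 19) = 247: x ≡ 172 (mod 247).
  Combine with x ≡ 8 (mod 11); new modulus lcm = 2717.
    Write x = 172 + 247·t and substitute into x ≡ 8 (mod 11): 247·t ≡ 8 − 172 = -164 (mod 11).
    Reduce coefficients mod 11: 5·t ≡ 1 (mod 11).
    The inverse of 5 mod 11 is 9 (since 5·9 = 45 = 4·11 + 1), so t ≡ 9·1 = 9 ≡ 9 (mod 11).
    Then x = 172 + 247·9 = 2395, valid modulo lcm(247, 11) = 2717: x ≡ 2395 (mod 2717).
  Combine with x ≡ 0 (mod 3); new modulus lcm = 8151.
    Write x = 2395 + 2717·t and substitute into x ≡ 0 (mod 3): 2717·t ≡ 0 − 2395 = -2395 (mod 3).
    Reduce coefficients mod 3: 2·t ≡ 2 (mod 3).
    The inverse of 2 mod 3 is 2 (since 2·2 = 4 = 1·3 + 1), so t ≡ 2·2 = 4 ≡ 1 (mod 3).
    Then x = 2395 + 2717·1 = 5112, valid modulo lcm(2717, 3) = 8151: x ≡ 5112 (mod 8151).
Verify against each original: 5112 mod 13 = 3, 5112 mod 19 = 1, 5112 mod 11 = 8, 5112 mod 3 = 0.

x ≡ 5112 (mod 8151).


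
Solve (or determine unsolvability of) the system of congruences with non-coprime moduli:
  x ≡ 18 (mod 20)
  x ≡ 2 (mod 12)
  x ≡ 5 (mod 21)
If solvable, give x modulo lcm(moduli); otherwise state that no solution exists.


Moduli 20, 12, 21 are not pairwise coprime, so CRT works modulo lcm(m_i) when all pairwise compatibility conditions hold.
Pairwise compatibility: gcd(m_i, m_j) must divide a_i - a_j for every pair.
Merge one congruence at a time:
  Start: x ≡ 18 (mod 20).
  Combine with x ≡ 2 (mod 12): gcd(20, 12) = 4; 2 - 18 = -16, which IS divisible by 4, so compatible.
    Write x = 18 + 20·t and substitute into x ≡ 2 (mod 12): 20·t ≡ 2 − 18 = -16 (mod 12).
    Divide the congruence (and modulus) by g = 4: 5·t ≡ -4 (mod 3).
    Reduce coefficients mod 3: 2·t ≡ 2 (mod 3).
    The inverse of 2 mod 3 is 2 (since 2·2 = 4 = 1·3 + 1), so t ≡ 2·2 = 4 ≡ 1 (mod 3).
    Then x = 18 + 20·1 = 38, valid modulo lcm(20, 12) = 60: x ≡ 38 (mod 60).
  Combine with x ≡ 5 (mod 21): gcd(60, 21) = 3; 5 - 38 = -33, which IS divisible by 3, so compatible.
    Write x = 38 + 60·t and substitute into x ≡ 5 (mod 21): 60·t ≡ 5 − 38 = -33 (mod 21).
    Divide the congruence (and modulus) by g = 3: 20·t ≡ -11 (mod 7).
    Reduce coefficients mod 7: 6·t ≡ 3 (mod 7).
    The inverse of 6 mod 7 is 6 (since 6·6 = 36 = 5·7 + 1), so t ≡ 6·3 = 18 ≡ 4 (mod 7).
    Then x = 38 + 60·4 = 278, valid modulo lcm(60, 21) = 420: x ≡ 278 (mod 420).
Verify: 278 mod 20 = 18, 278 mod 12 = 2, 278 mod 21 = 5.

x ≡ 278 (mod 420).


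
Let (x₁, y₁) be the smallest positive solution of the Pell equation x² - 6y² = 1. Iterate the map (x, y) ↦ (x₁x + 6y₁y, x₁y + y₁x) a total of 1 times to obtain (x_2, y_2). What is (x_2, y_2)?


Step 1: Find the fundamental solution (x₁, y₁) of x² - 6y² = 1.
  Expand √6 as a continued fraction. a₀ = ⌊√6⌋ = 2; iterate m_{k+1} = d_k·a_k − m_k, d_{k+1} = (6 − m_{k+1}²)/d_k, a_{k+1} = ⌊(a₀ + m_{k+1})/d_{k+1}⌋ (starting m₀ = 0, d₀ = 1), with convergents p_k = a_k·p_{k-1} + p_{k-2}, q_k = a_k·q_{k-1} + q_{k-2} (p₋₁ = 1, q₋₁ = 0):
  k = 0: a₀ = 2; p₀/q₀ = 2/1; p₀² − 6·q₀² = 4 − 6 = -2.
  k = 1: m = 2, d = 2, a = ⌊(2 + 2)/2⌋ = 2; p/q = (2·2 + 1)/(2·1 + 0) = 5/2; p² − 6·q² = 25 − 24 = 1.
  The first convergent with p² − 6·q² = 1 gives the fundamental solution (x₁, y₁) = (5, 2).
Step 2: Apply the recurrence (x_{n+1}, y_{n+1}) = (x₁x_n + 6y₁y_n, x₁y_n + y₁x_n) repeatedly.
  From (x_1, y_1) = (5, 2): x_2 = 5·5 + 6·2·2 = 49; y_2 = 5·2 + 2·5 = 20.
Step 3: Verify x_2² - 6·y_2² = 2401 - 2400 = 1 (should be 1). ✓

(x_1, y_1) = (5, 2); (x_2, y_2) = (49, 20).


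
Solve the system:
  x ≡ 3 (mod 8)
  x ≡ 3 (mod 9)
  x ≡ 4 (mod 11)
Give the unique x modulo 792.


Moduli 8, 9, 11 are pairwise coprime; by CRT there is a unique solution modulo M = 8 · 9 · 11 = 792.
Solve pairwise, accumulating the modulus:
  Start with x ≡ 3 (mod 8).
  Combine with x ≡ 3 (mod 9): since gcd(8, 9) = 1, we get a unique residue mod 72.
    Write x = 3 + 8·t and substitute into x ≡ 3 (mod 9): 8·t ≡ 3 − 3 = 0 (mod 9).
    The inverse of 8 mod 9 is 8 (since 8·8 = 64 = 7·9 + 1), so t ≡ 8·0 = 0 ≡ 0 (mod 9).
    Then x = 3 + 8·0 = 3, valid modulo lcm(8, 9) = 72: x ≡ 3 (mod 72).
  Combine with x ≡ 4 (mod 11): since gcd(72, 11) = 1, we get a unique residue mod 792.
    Write x = 3 + 72·t and substitute into x ≡ 4 (mod 11): 72·t ≡ 4 − 3 = 1 (mod 11).
    Reduce coefficients mod 11: 6·t ≡ 1 (mod 11).
    The inverse of 6 mod 11 is 2 (since 6·2 = 12 = 1·11 + 1), so t ≡ 2·1 = 2 ≡ 2 (mod 11).
    Then x = 3 + 72·2 = 147, valid modulo lcm(72, 11) = 792: x ≡ 147 (mod 792).
Verify: 147 mod 8 = 3 ✓, 147 mod 9 = 3 ✓, 147 mod 11 = 4 ✓.

x ≡ 147 (mod 792).


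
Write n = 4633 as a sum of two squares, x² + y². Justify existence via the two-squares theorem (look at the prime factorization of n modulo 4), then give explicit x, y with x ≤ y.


Step 1: Factor n = 4633 = 41 · 113.
Step 2: Check the mod-4 condition on each prime factor: 41 ≡ 1 (mod 4), exponent 1; 113 ≡ 1 (mod 4), exponent 1.
All primes ≡ 3 (mod 4) appear to even exponent (or don't appear), so by the two-squares theorem n IS expressible as a sum of two squares.
Step 3: Build a representation. Here n = 41 · 113 is a product of primes ≡ 1 (mod 4). Each prime p ≡ 1 (mod 4) is itself a sum of two squares; find a² by testing p − a² for a perfect square:
  41: 41 − 1² = 40, 41 − 2² = 37, 41 − 3² = 32, 41 − 4² = 25 = 5² ⇒ 41 = 4² + 5².
  113: 113 − 1² = 112, 113 − 2² = 109, 113 − 3² = 104, 113 − 4² = 97, 113 − 5² = 88, 113 − 6² = 77, 113 − 7² = 64 = 8² ⇒ 113 = 7² + 8².
  Combine using the Brahmagupta–Fibonacci identity (a² + b²)(c² + d²) = (ac − bd)² + (ad + bc)² = (ac + bd)² + (ad − bc)²:
  41 · 113 = 4633: from (4² + 5²)(7² + 8²), take (4·7 − 5·8, 4·8 + 5·7) = (28 − 40, 32 + 35) = (-12, 67); dropping signs (only squares matter) gives (12, 67); check 12² + 67² = 144 + 4489 = 4633 ✓.
Step 4: Order so x ≤ y and verify: 12² + 67² = 144 + 4489 = 4633 = n. ✓

n = 4633 = 12² + 67² (one valid representation with x ≤ y).


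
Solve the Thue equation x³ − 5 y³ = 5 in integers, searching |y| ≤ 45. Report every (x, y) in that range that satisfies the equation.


The equation is x³ - 5y³ = 5. For fixed y, x³ = 5·y³ + 5, so a solution requires the RHS to be a perfect cube.
Strategy: iterate y from -45 to 45, compute RHS = 5·y³ + 5, and check whether it is a (positive or negative) perfect cube.
Check small values of y:
  y = 0: RHS = 5 is not a perfect cube.
  y = 1: RHS = 10 is not a perfect cube.
  y = -1: RHS = 0 = (0)³ ⇒ x = 0 works.
  y = 2: RHS = 45 is not a perfect cube.
  y = -2: RHS = -35 is not a perfect cube.
  y = 3: RHS = 140 is not a perfect cube.
  y = -3: RHS = -130 is not a perfect cube.
Continuing the search up to |y| = 45 finds no further solutions beyond those listed.
Collected solutions: (0, -1).

Solutions (with |y| ≤ 45): (0, -1).


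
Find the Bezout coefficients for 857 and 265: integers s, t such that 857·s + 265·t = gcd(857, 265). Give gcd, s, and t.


Euclidean algorithm on (857, 265) — divide until remainder is 0:
  857 = 3 · 265 + 62
  265 = 4 · 62 + 17
  62 = 3 · 17 + 11
  17 = 1 · 11 + 6
  11 = 1 · 6 + 5
  6 = 1 · 5 + 1
  5 = 5 · 1 + 0
gcd(857, 265) = 1.
Track Bezout coefficients alongside the remainders: start with r₀ = 857 = a·1 + b·0 (s = 1, t = 0) and r₁ = 265 = a·0 + b·1 (s = 0, t = 1); each new remainder r_{k+1} = r_{k-1} − q_k·r_k inherits s_{k+1} = s_{k-1} − q_k·s_k, t_{k+1} = t_{k-1} − q_k·t_k, so r_k = a·s_k + b·t_k at every step:
  q = 3: r = 62, s = 1 − 3·0 = 1, t = 0 − 3·1 = -3  (check: 857·1 + 265·(-3) = 62)
  q = 4: r = 17, s = 0 − 4·1 = -4, t = 1 − 4·(-3) = 13  (check: 857·(-4) + 265·13 = 17)
  q = 3: r = 11, s = 1 − 3·(-4) = 13, t = -3 − 3·13 = -42  (check: 857·13 + 265·(-42) = 11)
  q = 1: r = 6, s = -4 − 1·13 = -17, t = 13 − 1·(-42) = 55  (check: 857·(-17) + 265·55 = 6)
  q = 1: r = 5, s = 13 − 1·(-17) = 30, t = -42 − 1·55 = -97  (check: 857·30 + 265·(-97) = 5)
  q = 1: r = 1, s = -17 − 1·30 = -47, t = 55 − 1·(-97) = 152  (check: 857·(-47) + 265·152 = 1)
The row with r = 1 (the gcd) gives the Bezout coefficients s = -47, t = 152.
Result: 857 · (-47) + 265 · (152) = 1.

gcd(857, 265) = 1; s = -47, t = 152 (check: 857·(-47) + 265·152 = 1).


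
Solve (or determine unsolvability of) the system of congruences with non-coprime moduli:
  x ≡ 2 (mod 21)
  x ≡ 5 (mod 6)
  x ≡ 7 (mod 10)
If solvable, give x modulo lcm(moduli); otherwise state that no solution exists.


Moduli 21, 6, 10 are not pairwise coprime, so CRT works modulo lcm(m_i) when all pairwise compatibility conditions hold.
Pairwise compatibility: gcd(m_i, m_j) must divide a_i - a_j for every pair.
Merge one congruence at a time:
  Start: x ≡ 2 (mod 21).
  Combine with x ≡ 5 (mod 6): gcd(21, 6) = 3; 5 - 2 = 3, which IS divisible by 3, so compatible.
    Write x = 2 + 21·t and substitute into x ≡ 5 (mod 6): 21·t ≡ 5 − 2 = 3 (mod 6).
    Divide the congruence (and modulus) by g = 3: 7·t ≡ 1 (mod 2).
    Reduce coefficients mod 2: 1·t ≡ 1 (mod 2).
    So t ≡ 1 (mod 2).
    Then x = 2 + 21·1 = 23, valid modulo lcm(21, 6) = 42: x ≡ 23 (mod 42).
  Combine with x ≡ 7 (mod 10): gcd(42, 10) = 2; 7 - 23 = -16, which IS divisible by 2, so compatible.
    Write x = 23 + 42·t and substitute into x ≡ 7 (mod 10): 42·t ≡ 7 − 23 = -16 (mod 10).
    Divide the congruence (and modulus) by g = 2: 21·t ≡ -8 (mod 5).
    Reduce coefficients mod 5: 1·t ≡ 2 (mod 5).
    So t ≡ 2 (mod 5).
    Then x = 23 + 42·2 = 107, valid modulo lcm(42, 10) = 210: x ≡ 107 (mod 210).
Verify: 107 mod 21 = 2, 107 mod 6 = 5, 107 mod 10 = 7.

x ≡ 107 (mod 210).
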